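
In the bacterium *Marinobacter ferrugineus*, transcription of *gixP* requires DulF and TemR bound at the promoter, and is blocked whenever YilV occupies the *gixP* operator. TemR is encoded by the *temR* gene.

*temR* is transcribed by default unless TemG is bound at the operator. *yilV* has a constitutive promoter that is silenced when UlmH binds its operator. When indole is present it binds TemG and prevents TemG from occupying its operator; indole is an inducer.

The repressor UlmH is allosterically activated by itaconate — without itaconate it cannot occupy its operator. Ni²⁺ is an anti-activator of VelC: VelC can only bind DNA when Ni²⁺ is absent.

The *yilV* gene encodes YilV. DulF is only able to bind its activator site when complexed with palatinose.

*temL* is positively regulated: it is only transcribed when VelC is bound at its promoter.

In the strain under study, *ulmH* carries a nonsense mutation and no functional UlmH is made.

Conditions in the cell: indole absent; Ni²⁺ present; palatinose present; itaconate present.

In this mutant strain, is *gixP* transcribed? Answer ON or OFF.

OFF

UlmH is non-functional in this strain, so it has no effect.
With no repressor bound, *yilV* is transcribed.
So YilV is produced and active.
Palatinose is present, so DulF is active.
Indole is absent, so TemG is active.
With repressor TemG bound, *temR* is not transcribed.
So TemR is not produced.
With repressor YilV bound, *gixP* is not transcribed.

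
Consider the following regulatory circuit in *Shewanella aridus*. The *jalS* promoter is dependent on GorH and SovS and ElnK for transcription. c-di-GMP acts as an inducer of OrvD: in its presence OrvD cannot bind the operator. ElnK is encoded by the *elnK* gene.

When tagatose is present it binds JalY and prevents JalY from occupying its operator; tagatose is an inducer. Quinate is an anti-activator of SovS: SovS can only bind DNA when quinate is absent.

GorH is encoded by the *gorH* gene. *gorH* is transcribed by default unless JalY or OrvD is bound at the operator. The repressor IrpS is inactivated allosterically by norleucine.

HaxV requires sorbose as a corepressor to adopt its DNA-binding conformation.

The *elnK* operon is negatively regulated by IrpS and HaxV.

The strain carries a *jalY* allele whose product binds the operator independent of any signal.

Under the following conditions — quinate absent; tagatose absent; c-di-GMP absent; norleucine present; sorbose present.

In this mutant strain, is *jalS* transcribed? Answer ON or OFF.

JalY is constitutively active in this strain.
c-di-GMP is absent, so OrvD is active.
With repressor JalY bound, *gorH* is not transcribed.
So GorH is not produced.
Quinate is absent, so SovS is active.
Norleucine is present, so IrpS is inactive.
Sorbose is present, so HaxV is active.
With repressor HaxV bound, *elnK* is not transcribed.
So ElnK is not produced.
Required activator GorH is absent, so *jalS* is not transcribed.

OFF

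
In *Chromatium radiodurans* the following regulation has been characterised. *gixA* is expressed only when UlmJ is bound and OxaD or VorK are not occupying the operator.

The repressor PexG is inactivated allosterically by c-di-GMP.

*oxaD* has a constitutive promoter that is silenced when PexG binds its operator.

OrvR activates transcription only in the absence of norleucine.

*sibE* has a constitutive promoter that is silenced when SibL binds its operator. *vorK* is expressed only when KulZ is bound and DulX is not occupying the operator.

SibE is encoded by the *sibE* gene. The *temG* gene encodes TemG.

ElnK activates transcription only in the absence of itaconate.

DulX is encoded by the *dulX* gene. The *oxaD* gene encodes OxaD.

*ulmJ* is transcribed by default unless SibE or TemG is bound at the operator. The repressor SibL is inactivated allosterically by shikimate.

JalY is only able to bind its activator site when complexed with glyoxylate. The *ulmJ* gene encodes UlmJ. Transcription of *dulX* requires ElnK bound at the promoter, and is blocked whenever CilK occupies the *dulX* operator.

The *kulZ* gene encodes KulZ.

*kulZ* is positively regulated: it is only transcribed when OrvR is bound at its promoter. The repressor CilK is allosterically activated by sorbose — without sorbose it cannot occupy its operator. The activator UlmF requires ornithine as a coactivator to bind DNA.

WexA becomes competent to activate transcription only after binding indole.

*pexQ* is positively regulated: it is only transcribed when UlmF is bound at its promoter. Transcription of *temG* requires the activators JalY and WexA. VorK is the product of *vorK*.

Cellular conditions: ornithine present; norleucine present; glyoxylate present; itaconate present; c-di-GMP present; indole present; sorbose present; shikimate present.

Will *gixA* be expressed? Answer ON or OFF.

OFF

c-di-GMP is present, so PexG is inactive.
With no repressor bound, *oxaD* is transcribed.
So OxaD is produced and active.
Shikimate is present, so SibL is inactive.
With no repressor bound, *sibE* is transcribed.
So SibE is produced and active.
Glyoxylate is present, so JalY is active.
Indole is present, so WexA is active.
No repressor is bound and JalY and WexA are active, so *temG* is transcribed.
So TemG is produced and active.
With repressor SibE bound, *ulmJ* is not transcribed.
So UlmJ is not produced.
Sorbose is present, so CilK is active.
Itaconate is present, so ElnK is inactive.
With repressor CilK bound, *dulX* is not transcribed.
So DulX is not produced.
Norleucine is present, so OrvR is inactive.
Required activator OrvR is absent, so *kulZ* is not transcribed.
So KulZ is not produced.
Required activator KulZ is absent, so *vorK* is not transcribed.
So VorK is not produced.
With repressor OxaD bound, *gixA* is not transcribed.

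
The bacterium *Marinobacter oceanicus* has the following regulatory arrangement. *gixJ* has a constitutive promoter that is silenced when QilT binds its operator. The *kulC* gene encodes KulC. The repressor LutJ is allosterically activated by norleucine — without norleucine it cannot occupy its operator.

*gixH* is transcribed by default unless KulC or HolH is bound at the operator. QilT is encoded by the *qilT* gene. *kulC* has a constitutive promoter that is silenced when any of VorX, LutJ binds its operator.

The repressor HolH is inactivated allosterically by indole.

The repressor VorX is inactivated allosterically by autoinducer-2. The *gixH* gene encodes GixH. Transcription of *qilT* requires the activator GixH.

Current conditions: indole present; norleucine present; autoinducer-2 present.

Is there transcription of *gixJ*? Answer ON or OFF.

OFF

Autoinducer-2 is present, so VorX is inactive.
Norleucine is present, so LutJ is active.
With repressor LutJ bound, *kulC* is not transcribed.
So KulC is not produced.
Indole is present, so HolH is inactive.
With no repressor bound, *gixH* is transcribed.
So GixH is produced and active.
No repressor is bound and GixH is active, so *qilT* is transcribed.
So QilT is produced and active.
With repressor QilT bound, *gixJ* is not transcribed.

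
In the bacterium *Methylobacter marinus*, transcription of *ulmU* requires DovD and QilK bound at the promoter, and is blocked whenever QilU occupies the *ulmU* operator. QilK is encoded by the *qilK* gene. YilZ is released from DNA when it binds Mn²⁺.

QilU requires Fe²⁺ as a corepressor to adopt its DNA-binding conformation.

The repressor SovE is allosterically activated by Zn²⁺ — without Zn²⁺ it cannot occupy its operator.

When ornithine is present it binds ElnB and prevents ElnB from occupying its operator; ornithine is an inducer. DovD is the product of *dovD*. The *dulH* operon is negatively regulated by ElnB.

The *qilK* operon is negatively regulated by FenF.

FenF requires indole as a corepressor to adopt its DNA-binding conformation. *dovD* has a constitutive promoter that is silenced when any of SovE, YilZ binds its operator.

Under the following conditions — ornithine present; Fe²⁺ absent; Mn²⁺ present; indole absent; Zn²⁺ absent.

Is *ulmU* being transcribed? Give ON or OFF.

Zn²⁺ is absent, so SovE is inactive.
Mn²⁺ is present, so YilZ is inactive.
With no repressor bound, *dovD* is transcribed.
So DovD is produced and active.
Indole is absent, so FenF is inactive.
With no repressor bound, *qilK* is transcribed.
So QilK is produced and active.
Fe²⁺ is absent, so QilU is inactive.
No repressor is bound and DovD and QilK are active, so *ulmU* is transcribed.

ON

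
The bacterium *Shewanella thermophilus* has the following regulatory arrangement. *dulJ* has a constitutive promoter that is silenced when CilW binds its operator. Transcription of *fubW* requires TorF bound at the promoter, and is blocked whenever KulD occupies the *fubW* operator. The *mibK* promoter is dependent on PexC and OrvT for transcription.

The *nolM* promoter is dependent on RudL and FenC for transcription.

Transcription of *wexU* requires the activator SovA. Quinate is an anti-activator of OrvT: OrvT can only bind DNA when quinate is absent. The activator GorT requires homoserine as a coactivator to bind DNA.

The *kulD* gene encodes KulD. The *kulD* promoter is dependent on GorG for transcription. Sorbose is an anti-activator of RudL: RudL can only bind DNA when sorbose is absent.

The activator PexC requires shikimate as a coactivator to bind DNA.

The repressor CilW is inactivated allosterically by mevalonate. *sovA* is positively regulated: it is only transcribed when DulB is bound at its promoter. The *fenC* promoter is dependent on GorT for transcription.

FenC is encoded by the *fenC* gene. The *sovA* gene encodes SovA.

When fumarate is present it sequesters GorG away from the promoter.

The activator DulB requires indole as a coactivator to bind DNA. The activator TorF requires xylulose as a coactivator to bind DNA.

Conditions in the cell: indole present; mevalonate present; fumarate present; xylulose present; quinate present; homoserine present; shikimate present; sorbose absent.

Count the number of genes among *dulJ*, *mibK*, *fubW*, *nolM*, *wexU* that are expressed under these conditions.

Mevalonate is present, so CilW is inactive.
With no repressor bound, *dulJ* is transcribed.
→ *dulJ* is ON.
Shikimate is present, so PexC is active.
Quinate is present, so OrvT is inactive.
Required activator OrvT is absent, so *mibK* is not transcribed.
→ *mibK* is OFF.
Xylulose is present, so TorF is active.
Fumarate is present, so GorG is inactive.
Required activator GorG is absent, so *kulD* is not transcribed.
So KulD is not produced.
No repressor is bound and TorF is active, so *fubW* is transcribed.
→ *fubW* is ON.
Sorbose is absent, so RudL is active.
Homoserine is present, so GorT is active.
No repressor is bound and GorT is active, so *fenC* is transcribed.
So FenC is produced and active.
No repressor is bound and RudL and FenC are active, so *nolM* is transcribed.
→ *nolM* is ON.
Indole is present, so DulB is active.
No repressor is bound and DulB is active, so *sovA* is transcribed.
So SovA is produced and active.
No repressor is bound and SovA is active, so *wexU* is transcribed.
→ *wexU* is ON.
4 of the 5 genes are transcribed.

4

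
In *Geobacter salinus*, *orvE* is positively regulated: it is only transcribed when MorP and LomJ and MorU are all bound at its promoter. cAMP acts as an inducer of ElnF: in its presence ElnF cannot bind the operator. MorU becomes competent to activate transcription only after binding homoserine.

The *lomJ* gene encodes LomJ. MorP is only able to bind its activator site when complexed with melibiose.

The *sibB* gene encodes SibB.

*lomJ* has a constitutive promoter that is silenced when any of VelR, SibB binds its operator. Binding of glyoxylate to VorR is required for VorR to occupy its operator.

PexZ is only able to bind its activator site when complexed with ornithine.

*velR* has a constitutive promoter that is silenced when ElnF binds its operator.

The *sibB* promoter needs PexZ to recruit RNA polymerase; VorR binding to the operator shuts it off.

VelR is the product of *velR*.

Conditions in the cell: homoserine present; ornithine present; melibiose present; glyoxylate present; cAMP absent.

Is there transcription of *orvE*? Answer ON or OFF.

ON

Melibiose is present, so MorP is active.
cAMP is absent, so ElnF is active.
With repressor ElnF bound, *velR* is not transcribed.
So VelR is not produced.
Ornithine is present, so PexZ is active.
Glyoxylate is present, so VorR is active.
With repressor VorR bound, *sibB* is not transcribed.
So SibB is not produced.
With no repressor bound, *lomJ* is transcribed.
So LomJ is produced and active.
Homoserine is present, so MorU is active.
No repressor is bound and MorP and LomJ and MorU are active, so *orvE* is transcribed.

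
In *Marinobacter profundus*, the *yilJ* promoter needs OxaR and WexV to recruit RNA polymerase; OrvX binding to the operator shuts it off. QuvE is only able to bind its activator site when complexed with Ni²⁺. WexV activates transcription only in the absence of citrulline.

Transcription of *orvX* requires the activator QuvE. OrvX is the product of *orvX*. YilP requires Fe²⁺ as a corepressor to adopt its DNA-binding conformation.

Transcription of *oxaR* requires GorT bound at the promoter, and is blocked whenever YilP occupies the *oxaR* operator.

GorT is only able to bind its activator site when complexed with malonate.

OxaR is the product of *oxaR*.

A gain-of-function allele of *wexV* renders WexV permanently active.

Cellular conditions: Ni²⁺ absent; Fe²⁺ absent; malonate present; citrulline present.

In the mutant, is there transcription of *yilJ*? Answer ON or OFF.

ON

Ni²⁺ is absent, so QuvE is inactive.
Required activator QuvE is absent, so *orvX* is not transcribed.
So OrvX is not produced.
Malonate is present, so GorT is active.
Fe²⁺ is absent, so YilP is inactive.
No repressor is bound and GorT is active, so *oxaR* is transcribed.
So OxaR is produced and active.
WexV is constitutively active in this strain.
No repressor is bound and OxaR and WexV are active, so *yilJ* is transcribed.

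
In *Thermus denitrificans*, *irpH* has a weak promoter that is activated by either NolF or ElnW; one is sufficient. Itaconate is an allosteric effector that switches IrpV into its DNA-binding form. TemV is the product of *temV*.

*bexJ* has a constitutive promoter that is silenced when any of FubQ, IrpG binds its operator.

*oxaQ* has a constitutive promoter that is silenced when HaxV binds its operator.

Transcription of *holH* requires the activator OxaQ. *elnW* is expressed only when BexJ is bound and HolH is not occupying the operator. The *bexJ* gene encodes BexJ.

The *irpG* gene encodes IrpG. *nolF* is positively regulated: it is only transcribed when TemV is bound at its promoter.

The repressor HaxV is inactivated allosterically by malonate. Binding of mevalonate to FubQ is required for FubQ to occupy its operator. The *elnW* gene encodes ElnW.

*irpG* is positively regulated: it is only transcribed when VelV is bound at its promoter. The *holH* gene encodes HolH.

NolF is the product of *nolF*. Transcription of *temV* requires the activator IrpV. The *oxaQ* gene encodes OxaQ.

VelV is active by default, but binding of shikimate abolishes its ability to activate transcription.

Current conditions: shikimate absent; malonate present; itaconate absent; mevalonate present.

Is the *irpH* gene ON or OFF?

OFF

Itaconate is absent, so IrpV is inactive.
Required activator IrpV is absent, so *temV* is not transcribed.
So TemV is not produced.
Required activator TemV is absent, so *nolF* is not transcribed.
So NolF is not produced.
Mevalonate is present, so FubQ is active.
Shikimate is absent, so VelV is active.
No repressor is bound and VelV is active, so *irpG* is transcribed.
So IrpG is produced and active.
With repressor FubQ bound, *bexJ* is not transcribed.
So BexJ is not produced.
Malonate is present, so HaxV is inactive.
With no repressor bound, *oxaQ* is transcribed.
So OxaQ is produced and active.
No repressor is bound and OxaQ is active, so *holH* is transcribed.
So HolH is produced and active.
With repressor HolH bound, *elnW* is not transcribed.
So ElnW is not produced.
No activator is available at the *irpH* promoter, so *irpH* is not transcribed.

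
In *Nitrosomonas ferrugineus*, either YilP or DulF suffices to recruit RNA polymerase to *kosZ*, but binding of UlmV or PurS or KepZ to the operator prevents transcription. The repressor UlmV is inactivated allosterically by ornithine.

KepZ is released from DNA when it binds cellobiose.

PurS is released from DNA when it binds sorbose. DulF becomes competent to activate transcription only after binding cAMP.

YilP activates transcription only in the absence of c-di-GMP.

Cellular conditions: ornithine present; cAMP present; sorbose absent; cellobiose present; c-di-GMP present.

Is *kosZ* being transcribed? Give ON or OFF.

Ornithine is present, so UlmV is inactive.
Sorbose is absent, so PurS is active.
c-di-GMP is present, so YilP is inactive.
cAMP is present, so DulF is active.
Cellobiose is present, so KepZ is inactive.
With repressor PurS bound, *kosZ* is not transcribed.

OFF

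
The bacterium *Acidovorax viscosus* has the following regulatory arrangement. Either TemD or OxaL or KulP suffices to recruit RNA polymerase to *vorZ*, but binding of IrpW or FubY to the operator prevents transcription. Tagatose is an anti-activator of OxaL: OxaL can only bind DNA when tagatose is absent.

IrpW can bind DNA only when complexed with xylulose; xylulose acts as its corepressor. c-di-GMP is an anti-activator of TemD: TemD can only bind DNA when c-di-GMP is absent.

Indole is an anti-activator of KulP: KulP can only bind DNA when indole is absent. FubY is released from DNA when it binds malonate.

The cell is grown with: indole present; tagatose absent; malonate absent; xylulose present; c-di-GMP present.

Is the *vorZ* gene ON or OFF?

Xylulose is present, so IrpW is active.
c-di-GMP is present, so TemD is inactive.
Tagatose is absent, so OxaL is active.
Malonate is absent, so FubY is active.
Indole is present, so KulP is inactive.
With repressor IrpW bound, *vorZ* is not transcribed.

OFF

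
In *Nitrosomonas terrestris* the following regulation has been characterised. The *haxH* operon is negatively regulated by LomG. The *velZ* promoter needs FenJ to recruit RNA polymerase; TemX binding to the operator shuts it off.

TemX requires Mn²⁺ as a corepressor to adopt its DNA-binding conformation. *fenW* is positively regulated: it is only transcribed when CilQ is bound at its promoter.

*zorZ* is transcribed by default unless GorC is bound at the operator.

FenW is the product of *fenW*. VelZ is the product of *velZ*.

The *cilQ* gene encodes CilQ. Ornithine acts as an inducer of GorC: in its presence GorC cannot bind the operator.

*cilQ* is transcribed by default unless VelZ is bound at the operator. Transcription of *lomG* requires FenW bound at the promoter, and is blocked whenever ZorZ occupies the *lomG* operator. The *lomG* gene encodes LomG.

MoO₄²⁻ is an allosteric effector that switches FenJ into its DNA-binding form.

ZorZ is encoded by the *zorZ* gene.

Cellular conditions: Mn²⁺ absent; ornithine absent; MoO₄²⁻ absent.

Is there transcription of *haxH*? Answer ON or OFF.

OFF

MoO₄²⁻ is absent, so FenJ is inactive.
Mn²⁺ is absent, so TemX is inactive.
Required activator FenJ is absent, so *velZ* is not transcribed.
So VelZ is not produced.
With no repressor bound, *cilQ* is transcribed.
So CilQ is produced and active.
No repressor is bound and CilQ is active, so *fenW* is transcribed.
So FenW is produced and active.
Ornithine is absent, so GorC is active.
With repressor GorC bound, *zorZ* is not transcribed.
So ZorZ is not produced.
No repressor is bound and FenW is active, so *lomG* is transcribed.
So LomG is produced and active.
With repressor LomG bound, *haxH* is not transcribed.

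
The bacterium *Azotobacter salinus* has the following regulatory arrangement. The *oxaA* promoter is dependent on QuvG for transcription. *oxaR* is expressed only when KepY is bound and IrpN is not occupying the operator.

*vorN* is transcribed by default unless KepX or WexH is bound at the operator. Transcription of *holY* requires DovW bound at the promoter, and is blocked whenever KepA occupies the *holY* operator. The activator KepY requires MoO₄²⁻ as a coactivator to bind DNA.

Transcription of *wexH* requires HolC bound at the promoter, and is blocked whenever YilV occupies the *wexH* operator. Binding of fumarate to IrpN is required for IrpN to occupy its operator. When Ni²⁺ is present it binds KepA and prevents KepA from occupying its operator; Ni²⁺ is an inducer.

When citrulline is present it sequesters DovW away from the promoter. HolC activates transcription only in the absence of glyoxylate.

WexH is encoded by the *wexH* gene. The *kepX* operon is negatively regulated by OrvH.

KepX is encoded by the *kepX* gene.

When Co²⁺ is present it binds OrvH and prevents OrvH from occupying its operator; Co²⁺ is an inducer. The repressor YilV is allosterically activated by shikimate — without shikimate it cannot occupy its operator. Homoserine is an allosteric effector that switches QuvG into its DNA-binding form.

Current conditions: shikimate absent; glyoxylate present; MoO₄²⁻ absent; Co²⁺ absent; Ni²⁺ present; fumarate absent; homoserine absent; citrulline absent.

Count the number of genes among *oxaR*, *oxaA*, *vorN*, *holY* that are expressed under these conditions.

MoO₄²⁻ is absent, so KepY is inactive.
Fumarate is absent, so IrpN is inactive.
Required activator KepY is absent, so *oxaR* is not transcribed.
→ *oxaR* is OFF.
Homoserine is absent, so QuvG is inactive.
Required activator QuvG is absent, so *oxaA* is not transcribed.
→ *oxaA* is OFF.
Co²⁺ is absent, so OrvH is active.
With repressor OrvH bound, *kepX* is not transcribed.
So KepX is not produced.
Shikimate is absent, so YilV is inactive.
Glyoxylate is present, so HolC is inactive.
Required activator HolC is absent, so *wexH* is not transcribed.
So WexH is not produced.
With no repressor bound, *vorN* is transcribed.
→ *vorN* is ON.
Ni²⁺ is present, so KepA is inactive.
Citrulline is absent, so DovW is active.
No repressor is bound and DovW is active, so *holY* is transcribed.
→ *holY* is ON.
2 of the 4 genes are transcribed.

2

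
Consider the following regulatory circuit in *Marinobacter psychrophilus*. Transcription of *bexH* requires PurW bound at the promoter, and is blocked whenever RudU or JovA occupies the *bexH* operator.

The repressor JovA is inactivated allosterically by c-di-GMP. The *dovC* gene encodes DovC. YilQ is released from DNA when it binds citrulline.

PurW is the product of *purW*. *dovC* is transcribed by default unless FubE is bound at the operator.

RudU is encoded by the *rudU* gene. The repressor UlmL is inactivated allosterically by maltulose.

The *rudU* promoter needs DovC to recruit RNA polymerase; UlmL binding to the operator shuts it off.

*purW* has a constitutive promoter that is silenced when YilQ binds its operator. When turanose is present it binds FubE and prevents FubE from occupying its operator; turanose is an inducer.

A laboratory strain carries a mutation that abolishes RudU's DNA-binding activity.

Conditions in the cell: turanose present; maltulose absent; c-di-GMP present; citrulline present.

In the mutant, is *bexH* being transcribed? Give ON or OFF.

ON

RudU is non-functional in this strain, so it has no effect.
c-di-GMP is present, so JovA is inactive.
Citrulline is present, so YilQ is inactive.
With no repressor bound, *purW* is transcribed.
So PurW is produced and active.
No repressor is bound and PurW is active, so *bexH* is transcribed.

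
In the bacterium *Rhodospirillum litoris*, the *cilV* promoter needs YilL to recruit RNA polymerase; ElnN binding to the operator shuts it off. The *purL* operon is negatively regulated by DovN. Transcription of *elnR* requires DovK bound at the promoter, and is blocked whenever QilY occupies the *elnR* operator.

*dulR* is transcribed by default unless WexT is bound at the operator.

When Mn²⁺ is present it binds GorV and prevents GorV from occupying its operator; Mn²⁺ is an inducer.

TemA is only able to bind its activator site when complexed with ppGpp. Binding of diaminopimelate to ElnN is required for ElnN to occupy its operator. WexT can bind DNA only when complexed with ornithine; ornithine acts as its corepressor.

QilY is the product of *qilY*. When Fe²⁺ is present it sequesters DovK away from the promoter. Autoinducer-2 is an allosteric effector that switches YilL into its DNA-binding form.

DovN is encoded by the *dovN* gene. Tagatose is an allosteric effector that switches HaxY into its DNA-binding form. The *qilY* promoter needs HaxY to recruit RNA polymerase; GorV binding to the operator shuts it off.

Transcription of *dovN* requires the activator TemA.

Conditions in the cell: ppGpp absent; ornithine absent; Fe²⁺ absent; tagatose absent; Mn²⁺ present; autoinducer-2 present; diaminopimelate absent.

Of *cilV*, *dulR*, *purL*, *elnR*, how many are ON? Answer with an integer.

4

Autoinducer-2 is present, so YilL is active.
Diaminopimelate is absent, so ElnN is inactive.
No repressor is bound and YilL is active, so *cilV* is transcribed.
→ *cilV* is ON.
Ornithine is absent, so WexT is inactive.
With no repressor bound, *dulR* is transcribed.
→ *dulR* is ON.
ppGpp is absent, so TemA is inactive.
Required activator TemA is absent, so *dovN* is not transcribed.
So DovN is not produced.
With no repressor bound, *purL* is transcribed.
→ *purL* is ON.
Fe²⁺ is absent, so DovK is active.
Mn²⁺ is present, so GorV is inactive.
Tagatose is absent, so HaxY is inactive.
Required activator HaxY is absent, so *qilY* is not transcribed.
So QilY is not produced.
No repressor is bound and DovK is active, so *elnR* is transcribed.
→ *elnR* is ON.
4 of the 4 genes are transcribed.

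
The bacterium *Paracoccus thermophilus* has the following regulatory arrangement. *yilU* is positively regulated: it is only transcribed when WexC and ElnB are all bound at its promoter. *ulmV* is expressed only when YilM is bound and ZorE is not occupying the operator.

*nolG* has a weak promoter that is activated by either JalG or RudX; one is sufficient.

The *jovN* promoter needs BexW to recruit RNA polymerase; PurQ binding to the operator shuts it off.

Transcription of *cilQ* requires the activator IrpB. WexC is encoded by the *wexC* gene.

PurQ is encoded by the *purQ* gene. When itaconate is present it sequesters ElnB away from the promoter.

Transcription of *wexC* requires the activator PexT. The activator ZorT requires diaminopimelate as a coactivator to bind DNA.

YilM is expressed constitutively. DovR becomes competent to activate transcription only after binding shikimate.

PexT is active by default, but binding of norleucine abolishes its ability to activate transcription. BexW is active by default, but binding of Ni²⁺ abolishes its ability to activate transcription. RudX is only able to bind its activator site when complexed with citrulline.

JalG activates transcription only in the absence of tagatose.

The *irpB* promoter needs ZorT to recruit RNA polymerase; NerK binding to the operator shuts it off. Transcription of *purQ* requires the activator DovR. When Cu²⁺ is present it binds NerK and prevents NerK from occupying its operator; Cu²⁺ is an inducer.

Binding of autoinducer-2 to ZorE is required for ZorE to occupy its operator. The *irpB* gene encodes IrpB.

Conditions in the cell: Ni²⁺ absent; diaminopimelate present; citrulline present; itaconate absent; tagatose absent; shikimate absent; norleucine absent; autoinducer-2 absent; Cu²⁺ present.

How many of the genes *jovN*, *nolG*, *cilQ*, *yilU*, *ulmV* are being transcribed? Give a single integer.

5

Ni²⁺ is absent, so BexW is active.
Shikimate is absent, so DovR is inactive.
Required activator DovR is absent, so *purQ* is not transcribed.
So PurQ is not produced.
No repressor is bound and BexW is active, so *jovN* is transcribed.
→ *jovN* is ON.
Tagatose is absent, so JalG is active.
Citrulline is present, so RudX is active.
Activator JalG is present, so *nolG* is transcribed.
→ *nolG* is ON.
Cu²⁺ is present, so NerK is inactive.
Diaminopimelate is present, so ZorT is active.
No repressor is bound and ZorT is active, so *irpB* is transcribed.
So IrpB is produced and active.
No repressor is bound and IrpB is active, so *cilQ* is transcribed.
→ *cilQ* is ON.
Norleucine is absent, so PexT is active.
No repressor is bound and PexT is active, so *wexC* is transcribed.
So WexC is produced and active.
Itaconate is absent, so ElnB is active.
No repressor is bound and WexC and ElnB are active, so *yilU* is transcribed.
→ *yilU* is ON.
YilM is produced constitutively and is active.
Autoinducer-2 is absent, so ZorE is inactive.
No repressor is bound and YilM is active, so *ulmV* is transcribed.
→ *ulmV* is ON.
5 of the 5 genes are transcribed.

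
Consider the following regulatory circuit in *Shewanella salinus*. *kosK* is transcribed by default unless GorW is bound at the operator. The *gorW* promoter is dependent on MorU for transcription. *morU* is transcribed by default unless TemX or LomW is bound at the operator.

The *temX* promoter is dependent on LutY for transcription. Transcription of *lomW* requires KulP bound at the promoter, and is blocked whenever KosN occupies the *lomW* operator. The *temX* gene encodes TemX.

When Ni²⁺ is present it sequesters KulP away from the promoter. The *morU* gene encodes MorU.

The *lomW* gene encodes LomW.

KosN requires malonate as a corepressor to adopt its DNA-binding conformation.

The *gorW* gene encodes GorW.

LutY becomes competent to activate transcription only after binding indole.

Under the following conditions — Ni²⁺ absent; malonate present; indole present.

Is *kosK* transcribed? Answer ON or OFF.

Indole is present, so LutY is active.
No repressor is bound and LutY is active, so *temX* is transcribed.
So TemX is produced and active.
Malonate is present, so KosN is active.
Ni²⁺ is absent, so KulP is active.
With repressor KosN bound, *lomW* is not transcribed.
So LomW is not produced.
With repressor TemX bound, *morU* is not transcribed.
So MorU is not produced.
Required activator MorU is absent, so *gorW* is not transcribed.
So GorW is not produced.
With no repressor bound, *kosK* is transcribed.

ON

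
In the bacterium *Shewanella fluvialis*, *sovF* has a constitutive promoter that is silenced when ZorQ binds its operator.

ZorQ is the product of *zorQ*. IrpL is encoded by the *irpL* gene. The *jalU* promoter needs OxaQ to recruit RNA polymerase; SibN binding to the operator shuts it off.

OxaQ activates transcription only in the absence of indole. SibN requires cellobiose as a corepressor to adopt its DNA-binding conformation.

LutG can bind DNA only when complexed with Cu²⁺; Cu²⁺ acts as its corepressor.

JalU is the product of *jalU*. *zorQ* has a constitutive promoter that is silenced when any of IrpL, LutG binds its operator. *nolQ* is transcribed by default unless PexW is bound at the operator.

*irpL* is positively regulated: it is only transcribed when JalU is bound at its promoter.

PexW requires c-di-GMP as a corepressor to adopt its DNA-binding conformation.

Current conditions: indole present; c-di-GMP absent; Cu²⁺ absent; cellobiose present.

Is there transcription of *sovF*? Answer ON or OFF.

OFF

Indole is present, so OxaQ is inactive.
Cellobiose is present, so SibN is active.
With repressor SibN bound, *jalU* is not transcribed.
So JalU is not produced.
Required activator JalU is absent, so *irpL* is not transcribed.
So IrpL is not produced.
Cu²⁺ is absent, so LutG is inactive.
With no repressor bound, *zorQ* is transcribed.
So ZorQ is produced and active.
With repressor ZorQ bound, *sovF* is not transcribed.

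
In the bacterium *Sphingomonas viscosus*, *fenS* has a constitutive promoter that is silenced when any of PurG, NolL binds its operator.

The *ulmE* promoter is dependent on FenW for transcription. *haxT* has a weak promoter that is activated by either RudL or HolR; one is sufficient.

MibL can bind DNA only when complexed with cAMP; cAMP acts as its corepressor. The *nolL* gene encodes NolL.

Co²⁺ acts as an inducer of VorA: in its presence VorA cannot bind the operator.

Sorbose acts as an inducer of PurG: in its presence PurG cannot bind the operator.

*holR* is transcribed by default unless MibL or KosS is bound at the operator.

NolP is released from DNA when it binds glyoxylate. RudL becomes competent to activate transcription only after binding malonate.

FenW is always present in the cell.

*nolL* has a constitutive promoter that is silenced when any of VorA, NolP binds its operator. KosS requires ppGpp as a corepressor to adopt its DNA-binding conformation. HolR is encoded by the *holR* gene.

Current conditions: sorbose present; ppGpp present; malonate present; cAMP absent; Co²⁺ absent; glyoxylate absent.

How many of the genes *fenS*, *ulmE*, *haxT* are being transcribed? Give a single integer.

3

Sorbose is present, so PurG is inactive.
Co²⁺ is absent, so VorA is active.
Glyoxylate is absent, so NolP is active.
With repressor VorA bound, *nolL* is not transcribed.
So NolL is not produced.
With no repressor bound, *fenS* is transcribed.
→ *fenS* is ON.
FenW is produced constitutively and is active.
No repressor is bound and FenW is active, so *ulmE* is transcribed.
→ *ulmE* is ON.
Malonate is present, so RudL is active.
cAMP is absent, so MibL is inactive.
ppGpp is present, so KosS is active.
With repressor KosS bound, *holR* is not transcribed.
So HolR is not produced.
Activator RudL is present, so *haxT* is transcribed.
→ *haxT* is ON.
3 of the 3 genes are transcribed.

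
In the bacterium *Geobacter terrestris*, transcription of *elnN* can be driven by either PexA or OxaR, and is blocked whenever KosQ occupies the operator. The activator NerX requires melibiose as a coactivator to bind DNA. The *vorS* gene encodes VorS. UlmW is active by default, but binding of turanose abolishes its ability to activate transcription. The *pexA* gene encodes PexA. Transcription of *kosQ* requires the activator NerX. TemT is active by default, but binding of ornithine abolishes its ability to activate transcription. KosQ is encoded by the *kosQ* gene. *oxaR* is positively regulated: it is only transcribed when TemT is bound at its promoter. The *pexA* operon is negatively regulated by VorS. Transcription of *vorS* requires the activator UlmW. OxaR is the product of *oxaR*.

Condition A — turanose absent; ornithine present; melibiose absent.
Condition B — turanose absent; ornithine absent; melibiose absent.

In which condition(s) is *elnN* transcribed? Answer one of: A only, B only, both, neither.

Condition A:
Turanose is absent, so UlmW is active.
No repressor is bound and UlmW is active, so *vorS* is transcribed.
So VorS is produced and active.
With repressor VorS bound, *pexA* is not transcribed.
So PexA is not produced.
Ornithine is present, so TemT is inactive.
Required activator TemT is absent, so *oxaR* is not transcribed.
So OxaR is not produced.
Melibiose is absent, so NerX is inactive.
Required activator NerX is absent, so *kosQ* is not transcribed.
So KosQ is not produced.
No activator is available at the *elnN* promoter, so *elnN* is not transcribed.
→ *elnN* is OFF in A.
Condition B:
Turanose is absent, so UlmW is active.
No repressor is bound and UlmW is active, so *vorS* is transcribed.
So VorS is produced and active.
With repressor VorS bound, *pexA* is not transcribed.
So PexA is not produced.
Ornithine is absent, so TemT is active.
No repressor is bound and TemT is active, so *oxaR* is transcribed.
So OxaR is produced and active.
Melibiose is absent, so NerX is inactive.
Required activator NerX is absent, so *kosQ* is not transcribed.
So KosQ is not produced.
Activator OxaR is present, so *elnN* is transcribed.
→ *elnN* is ON in B.

B only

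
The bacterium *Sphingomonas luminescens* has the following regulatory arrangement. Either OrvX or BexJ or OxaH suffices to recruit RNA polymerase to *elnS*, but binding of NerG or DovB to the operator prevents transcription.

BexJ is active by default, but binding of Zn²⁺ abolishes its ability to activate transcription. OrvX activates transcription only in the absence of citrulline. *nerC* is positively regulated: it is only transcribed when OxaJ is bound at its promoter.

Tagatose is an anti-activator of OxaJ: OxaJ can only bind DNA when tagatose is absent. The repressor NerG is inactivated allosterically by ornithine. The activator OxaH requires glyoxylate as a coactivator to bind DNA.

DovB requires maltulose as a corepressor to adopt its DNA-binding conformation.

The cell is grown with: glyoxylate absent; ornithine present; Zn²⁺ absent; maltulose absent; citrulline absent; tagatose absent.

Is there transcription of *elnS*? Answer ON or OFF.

Ornithine is present, so NerG is inactive.
Citrulline is absent, so OrvX is active.
Zn²⁺ is absent, so BexJ is active.
Glyoxylate is absent, so OxaH is inactive.
Maltulose is absent, so DovB is inactive.
Activator OrvX is present, so *elnS* is transcribed.

ON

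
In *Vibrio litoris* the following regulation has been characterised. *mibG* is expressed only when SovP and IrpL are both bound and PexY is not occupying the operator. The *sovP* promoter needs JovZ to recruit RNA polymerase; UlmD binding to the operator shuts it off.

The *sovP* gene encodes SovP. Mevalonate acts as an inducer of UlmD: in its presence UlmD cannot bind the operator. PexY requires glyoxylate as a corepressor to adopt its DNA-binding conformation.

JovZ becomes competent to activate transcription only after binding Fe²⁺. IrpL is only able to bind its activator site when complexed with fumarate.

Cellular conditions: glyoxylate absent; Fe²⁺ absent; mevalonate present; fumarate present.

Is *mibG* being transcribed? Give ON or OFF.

Mevalonate is present, so UlmD is inactive.
Fe²⁺ is absent, so JovZ is inactive.
Required activator JovZ is absent, so *sovP* is not transcribed.
So SovP is not produced.
Glyoxylate is absent, so PexY is inactive.
Fumarate is present, so IrpL is active.
Required activator SovP is absent, so *mibG* is not transcribed.

OFF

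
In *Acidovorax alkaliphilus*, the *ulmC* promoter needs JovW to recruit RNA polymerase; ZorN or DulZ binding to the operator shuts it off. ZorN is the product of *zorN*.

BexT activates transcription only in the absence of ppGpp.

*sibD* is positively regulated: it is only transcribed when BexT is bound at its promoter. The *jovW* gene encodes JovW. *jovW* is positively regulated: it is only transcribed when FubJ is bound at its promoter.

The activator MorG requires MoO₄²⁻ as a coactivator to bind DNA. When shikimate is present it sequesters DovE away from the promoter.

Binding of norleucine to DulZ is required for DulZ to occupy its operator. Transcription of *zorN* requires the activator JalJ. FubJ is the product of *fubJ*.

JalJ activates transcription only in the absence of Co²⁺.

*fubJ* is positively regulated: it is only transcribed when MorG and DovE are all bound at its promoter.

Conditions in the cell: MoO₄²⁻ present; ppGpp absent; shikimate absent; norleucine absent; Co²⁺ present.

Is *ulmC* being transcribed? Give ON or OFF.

ON

MoO₄²⁻ is present, so MorG is active.
Shikimate is absent, so DovE is active.
No repressor is bound and MorG and DovE are active, so *fubJ* is transcribed.
So FubJ is produced and active.
No repressor is bound and FubJ is active, so *jovW* is transcribed.
So JovW is produced and active.
Co²⁺ is present, so JalJ is inactive.
Required activator JalJ is absent, so *zorN* is not transcribed.
So ZorN is not produced.
Norleucine is absent, so DulZ is inactive.
No repressor is bound and JovW is active, so *ulmC* is transcribed.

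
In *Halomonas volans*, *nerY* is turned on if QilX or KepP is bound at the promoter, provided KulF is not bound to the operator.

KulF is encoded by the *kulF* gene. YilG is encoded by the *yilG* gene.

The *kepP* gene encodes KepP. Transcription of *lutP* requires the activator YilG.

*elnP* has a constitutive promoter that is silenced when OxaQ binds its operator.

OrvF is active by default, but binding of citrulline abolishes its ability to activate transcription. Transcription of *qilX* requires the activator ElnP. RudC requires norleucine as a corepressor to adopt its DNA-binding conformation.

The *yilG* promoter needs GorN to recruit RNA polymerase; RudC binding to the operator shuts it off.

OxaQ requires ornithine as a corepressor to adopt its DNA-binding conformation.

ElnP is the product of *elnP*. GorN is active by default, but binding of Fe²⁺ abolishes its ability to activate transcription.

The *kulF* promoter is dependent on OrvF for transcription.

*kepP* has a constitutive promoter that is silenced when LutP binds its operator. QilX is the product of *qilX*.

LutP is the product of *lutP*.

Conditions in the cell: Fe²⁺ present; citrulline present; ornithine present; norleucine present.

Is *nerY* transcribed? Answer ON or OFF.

ON

Ornithine is present, so OxaQ is active.
With repressor OxaQ bound, *elnP* is not transcribed.
So ElnP is not produced.
Required activator ElnP is absent, so *qilX* is not transcribed.
So QilX is not produced.
Fe²⁺ is present, so GorN is inactive.
Norleucine is present, so RudC is active.
With repressor RudC bound, *yilG* is not transcribed.
So YilG is not produced.
Required activator YilG is absent, so *lutP* is not transcribed.
So LutP is not produced.
With no repressor bound, *kepP* is transcribed.
So KepP is produced and active.
Citrulline is present, so OrvF is inactive.
Required activator OrvF is absent, so *kulF* is not transcribed.
So KulF is not produced.
Activator KepP is present, so *nerY* is transcribed.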